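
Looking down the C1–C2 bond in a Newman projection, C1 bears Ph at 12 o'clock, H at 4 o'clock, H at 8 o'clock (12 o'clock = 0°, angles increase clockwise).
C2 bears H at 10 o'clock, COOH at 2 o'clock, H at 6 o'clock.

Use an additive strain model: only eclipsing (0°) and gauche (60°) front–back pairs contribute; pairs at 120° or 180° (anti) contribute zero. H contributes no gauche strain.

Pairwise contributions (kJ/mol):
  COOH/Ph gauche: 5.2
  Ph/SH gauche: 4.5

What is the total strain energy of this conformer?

This conformer is staggered. Ph at 0° is gauche with COOH at 60° (5.2). Total 5.2 kJ/mol.

5.2 kJ/mol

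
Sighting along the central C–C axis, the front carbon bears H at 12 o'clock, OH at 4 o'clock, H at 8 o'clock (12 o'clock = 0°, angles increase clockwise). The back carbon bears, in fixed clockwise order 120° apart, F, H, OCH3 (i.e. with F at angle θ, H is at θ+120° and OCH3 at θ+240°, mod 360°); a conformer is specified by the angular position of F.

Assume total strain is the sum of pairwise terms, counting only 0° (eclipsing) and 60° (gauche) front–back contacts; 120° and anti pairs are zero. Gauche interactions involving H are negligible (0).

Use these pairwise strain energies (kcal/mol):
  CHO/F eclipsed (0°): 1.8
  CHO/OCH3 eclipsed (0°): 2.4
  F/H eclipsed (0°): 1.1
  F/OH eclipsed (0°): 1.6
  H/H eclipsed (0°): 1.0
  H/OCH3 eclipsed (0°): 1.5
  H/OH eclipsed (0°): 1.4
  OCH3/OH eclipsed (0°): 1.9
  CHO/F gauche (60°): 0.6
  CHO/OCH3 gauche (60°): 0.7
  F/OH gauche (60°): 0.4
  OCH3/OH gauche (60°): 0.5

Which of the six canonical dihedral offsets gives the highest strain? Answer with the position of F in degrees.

120°

F at 0° (eclipsed): H–F eclipsed, OH–H eclipsed, H–OCH3 eclipsed; 1.1 + 1.4 + 1.5 = 4.0 kcal/mol.
F at 60° (staggered): OH–F gauche; 0.4 = 0.4 kcal/mol.
F at 120° (eclipsed): H–OCH3 eclipsed, OH–F eclipsed, H–H eclipsed; 1.5 + 1.6 + 1.0 = 4.1 kcal/mol.
F at 180° (staggered): OH–F gauche, OH–OCH3 gauche; 0.4 + 0.5 = 0.9 kcal/mol.
F at 240° (eclipsed): H–H eclipsed, OH–OCH3 eclipsed, H–F eclipsed; 1.0 + 1.9 + 1.1 = 4.0 kcal/mol.
F at 300° (staggered): OH–OCH3 gauche; 0.5 = 0.5 kcal/mol.
The maximum (4.1 kcal/mol) occurs with F at 120°.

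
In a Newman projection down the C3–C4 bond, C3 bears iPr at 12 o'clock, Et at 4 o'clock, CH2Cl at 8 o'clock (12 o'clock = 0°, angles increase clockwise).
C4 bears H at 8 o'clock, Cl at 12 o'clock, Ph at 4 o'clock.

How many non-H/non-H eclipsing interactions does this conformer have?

Non-H eclipsing pairs: iPr(0°)/Cl(0°); Et(120°)/Ph(120°) — 2 interactions.

2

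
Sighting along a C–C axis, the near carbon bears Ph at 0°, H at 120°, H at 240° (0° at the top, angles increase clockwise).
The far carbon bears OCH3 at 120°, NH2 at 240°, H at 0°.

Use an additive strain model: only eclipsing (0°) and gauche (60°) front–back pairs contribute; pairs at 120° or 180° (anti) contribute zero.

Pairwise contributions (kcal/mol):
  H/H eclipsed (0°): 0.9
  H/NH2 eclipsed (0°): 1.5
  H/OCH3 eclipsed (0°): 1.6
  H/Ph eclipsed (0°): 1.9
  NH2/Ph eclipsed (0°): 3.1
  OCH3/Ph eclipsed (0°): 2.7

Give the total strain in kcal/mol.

This conformer (eclipsed): Ph–H eclipsed, H–OCH3 eclipsed, H–NH2 eclipsed; 1.9 + 1.6 + 1.5 = 5.0 kcal/mol.

5.0 kcal/mol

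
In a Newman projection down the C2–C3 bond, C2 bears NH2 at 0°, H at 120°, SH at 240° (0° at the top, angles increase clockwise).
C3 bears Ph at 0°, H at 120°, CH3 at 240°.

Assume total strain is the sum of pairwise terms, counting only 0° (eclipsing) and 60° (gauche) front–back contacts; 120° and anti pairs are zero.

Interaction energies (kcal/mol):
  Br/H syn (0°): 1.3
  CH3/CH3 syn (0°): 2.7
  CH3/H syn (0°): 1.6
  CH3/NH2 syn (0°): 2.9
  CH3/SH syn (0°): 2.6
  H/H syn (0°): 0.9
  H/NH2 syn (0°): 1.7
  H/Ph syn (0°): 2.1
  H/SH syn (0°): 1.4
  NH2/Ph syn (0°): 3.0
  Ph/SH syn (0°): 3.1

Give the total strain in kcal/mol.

This conformer (eclipsed): NH2(0°)/Ph(0°) eclipsed 3.0; H(120°)/H(120°) eclipsed 0.9; SH(240°)/CH3(240°) eclipsed 2.6 → 6.5 kcal/mol.

6.5 kcal/mol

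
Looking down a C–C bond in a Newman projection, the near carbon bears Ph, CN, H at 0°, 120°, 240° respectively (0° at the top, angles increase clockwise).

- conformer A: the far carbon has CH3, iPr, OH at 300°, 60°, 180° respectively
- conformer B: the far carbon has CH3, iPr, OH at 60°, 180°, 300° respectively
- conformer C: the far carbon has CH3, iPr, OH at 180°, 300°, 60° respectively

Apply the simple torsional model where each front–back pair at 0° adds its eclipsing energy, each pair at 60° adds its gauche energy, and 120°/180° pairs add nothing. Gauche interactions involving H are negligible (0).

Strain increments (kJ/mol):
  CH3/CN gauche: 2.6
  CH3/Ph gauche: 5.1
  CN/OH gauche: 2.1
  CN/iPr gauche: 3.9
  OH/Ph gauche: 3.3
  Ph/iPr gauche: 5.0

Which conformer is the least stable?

A (staggered): Ph–CH3 gauche, Ph–iPr gauche, CN–iPr gauche, CN–OH gauche; 5.1 + 5.0 + 3.9 + 2.1 = 16.1 kJ/mol.
B (staggered): Ph–CH3 gauche, Ph–OH gauche, CN–CH3 gauche, CN–iPr gauche; 5.1 + 3.3 + 2.6 + 3.9 = 14.9 kJ/mol.
C (staggered): Ph–iPr gauche, Ph–OH gauche, CN–CH3 gauche, CN–OH gauche; 5.0 + 3.3 + 2.6 + 2.1 = 13.0 kJ/mol.
A has the highest total (16.1 kJ/mol).

A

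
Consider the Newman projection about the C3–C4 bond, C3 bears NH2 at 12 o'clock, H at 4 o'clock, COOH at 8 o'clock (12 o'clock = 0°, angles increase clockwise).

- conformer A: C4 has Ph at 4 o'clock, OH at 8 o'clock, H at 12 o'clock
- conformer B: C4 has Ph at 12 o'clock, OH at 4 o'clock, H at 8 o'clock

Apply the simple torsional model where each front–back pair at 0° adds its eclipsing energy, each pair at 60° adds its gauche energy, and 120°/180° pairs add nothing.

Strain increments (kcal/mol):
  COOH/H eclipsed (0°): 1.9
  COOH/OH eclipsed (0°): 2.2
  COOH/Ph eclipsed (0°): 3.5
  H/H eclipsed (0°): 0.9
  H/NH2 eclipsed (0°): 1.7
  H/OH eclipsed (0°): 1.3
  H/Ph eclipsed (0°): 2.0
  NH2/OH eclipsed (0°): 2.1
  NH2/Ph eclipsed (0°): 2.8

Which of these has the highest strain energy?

A (eclipsed): NH2–H eclipsed, H–Ph eclipsed, COOH–OH eclipsed; 1.7 + 2.0 + 2.2 = 5.9 kcal/mol.
B (eclipsed): NH2–Ph eclipsed, H–OH eclipsed, COOH–H eclipsed; 2.8 + 1.3 + 1.9 = 6.0 kcal/mol.
B has the highest total (6.0 kcal/mol).

B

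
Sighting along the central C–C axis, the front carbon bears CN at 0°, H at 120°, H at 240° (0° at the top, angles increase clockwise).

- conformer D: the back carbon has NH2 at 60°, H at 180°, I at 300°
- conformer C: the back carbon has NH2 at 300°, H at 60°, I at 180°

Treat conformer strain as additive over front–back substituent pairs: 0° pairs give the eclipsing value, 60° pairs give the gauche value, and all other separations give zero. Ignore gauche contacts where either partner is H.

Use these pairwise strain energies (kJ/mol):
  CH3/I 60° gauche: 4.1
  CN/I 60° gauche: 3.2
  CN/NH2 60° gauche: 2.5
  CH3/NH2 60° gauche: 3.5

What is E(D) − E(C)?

D (staggered): CN(0°)/NH2(60°) gauche 2.5; CN(0°)/I(300°) gauche 3.2 → 5.7 kJ/mol.
C (staggered): CN(0°)/NH2(300°) gauche 2.5 → 2.5 kJ/mol.
E(D) − E(C) = 5.7 − 2.5 = +3.2 kJ/mol.

+3.2 kJ/mol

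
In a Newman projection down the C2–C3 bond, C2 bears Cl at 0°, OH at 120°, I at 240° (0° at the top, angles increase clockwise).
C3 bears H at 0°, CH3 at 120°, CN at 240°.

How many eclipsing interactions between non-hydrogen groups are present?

2

Non-H eclipsing pairs: OH(120°)/CH3(120°); I(240°)/CN(240°) — 2 interactions.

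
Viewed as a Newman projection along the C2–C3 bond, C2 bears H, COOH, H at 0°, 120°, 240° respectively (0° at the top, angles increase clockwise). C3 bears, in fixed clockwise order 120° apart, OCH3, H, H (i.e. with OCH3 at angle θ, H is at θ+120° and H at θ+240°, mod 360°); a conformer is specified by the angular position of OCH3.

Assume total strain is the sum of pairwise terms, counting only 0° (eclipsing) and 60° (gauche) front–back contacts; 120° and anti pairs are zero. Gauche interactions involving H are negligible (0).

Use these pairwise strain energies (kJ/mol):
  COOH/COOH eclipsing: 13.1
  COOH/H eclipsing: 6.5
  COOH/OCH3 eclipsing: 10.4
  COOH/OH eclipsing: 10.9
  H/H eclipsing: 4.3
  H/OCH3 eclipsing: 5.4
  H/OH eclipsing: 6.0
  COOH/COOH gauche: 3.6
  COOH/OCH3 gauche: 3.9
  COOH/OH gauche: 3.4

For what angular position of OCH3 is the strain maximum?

OCH3 at 0° (eclipsed): H(0°)/OCH3(0°) eclipsed 5.4; COOH(120°)/H(120°) eclipsed 6.5; H(240°)/H(240°) eclipsed 4.3 → 16.2 kJ/mol.
OCH3 at 60° (staggered): COOH(120°)/OCH3(60°) gauche 3.9 → 3.9 kJ/mol.
OCH3 at 120° (eclipsed): H(0°)/H(0°) eclipsed 4.3; COOH(120°)/OCH3(120°) eclipsed 10.4; H(240°)/H(240°) eclipsed 4.3 → 19.0 kJ/mol.
OCH3 at 180° (staggered): COOH(120°)/OCH3(180°) gauche 3.9 → 3.9 kJ/mol.
OCH3 at 240° (eclipsed): H(0°)/H(0°) eclipsed 4.3; COOH(120°)/H(120°) eclipsed 6.5; H(240°)/OCH3(240°) eclipsed 5.4 → 16.2 kJ/mol.
OCH3 at 300° (staggered): no non-H gauche contacts → 0.0 kJ/mol.
The maximum (19.0 kJ/mol) occurs with OCH3 at 120°.

120°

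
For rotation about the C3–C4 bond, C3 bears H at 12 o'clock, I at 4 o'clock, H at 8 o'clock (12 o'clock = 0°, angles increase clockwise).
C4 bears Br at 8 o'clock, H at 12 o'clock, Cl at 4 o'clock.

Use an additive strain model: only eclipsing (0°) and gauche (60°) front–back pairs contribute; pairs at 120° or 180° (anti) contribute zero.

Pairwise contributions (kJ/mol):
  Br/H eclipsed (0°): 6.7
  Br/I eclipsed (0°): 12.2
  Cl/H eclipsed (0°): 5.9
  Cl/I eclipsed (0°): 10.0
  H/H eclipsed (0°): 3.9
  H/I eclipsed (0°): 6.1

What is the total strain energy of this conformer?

This conformer (eclipsed): H–H eclipsed, I–Cl eclipsed, H–Br eclipsed; 3.9 + 10.0 + 6.7 = 20.6 kJ/mol.

20.6 kJ/mol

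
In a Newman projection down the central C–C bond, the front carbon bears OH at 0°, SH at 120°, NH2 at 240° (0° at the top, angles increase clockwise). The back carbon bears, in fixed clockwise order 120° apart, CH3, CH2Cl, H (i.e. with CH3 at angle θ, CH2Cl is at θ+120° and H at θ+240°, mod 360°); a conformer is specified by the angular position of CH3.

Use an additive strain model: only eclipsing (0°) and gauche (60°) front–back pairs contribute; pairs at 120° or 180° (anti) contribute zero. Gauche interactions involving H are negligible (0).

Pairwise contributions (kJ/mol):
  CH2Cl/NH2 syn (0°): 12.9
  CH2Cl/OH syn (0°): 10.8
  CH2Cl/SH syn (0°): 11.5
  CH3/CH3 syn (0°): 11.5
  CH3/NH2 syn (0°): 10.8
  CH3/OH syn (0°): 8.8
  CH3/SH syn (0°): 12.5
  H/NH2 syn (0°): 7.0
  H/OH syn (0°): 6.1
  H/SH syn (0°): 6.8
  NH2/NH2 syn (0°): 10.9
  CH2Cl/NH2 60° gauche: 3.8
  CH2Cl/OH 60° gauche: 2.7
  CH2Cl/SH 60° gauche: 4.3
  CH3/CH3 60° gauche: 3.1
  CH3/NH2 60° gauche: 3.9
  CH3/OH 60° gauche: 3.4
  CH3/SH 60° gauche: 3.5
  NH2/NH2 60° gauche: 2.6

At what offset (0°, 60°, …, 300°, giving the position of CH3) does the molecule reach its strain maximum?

CH3 at 0° (eclipsed): OH(0°)/CH3(0°) eclipsed 8.8; SH(120°)/CH2Cl(120°) eclipsed 11.5; NH2(240°)/H(240°) eclipsed 7.0 → 27.3 kJ/mol.
CH3 at 60° (staggered): OH(0°)/CH3(60°) gauche 3.4; SH(120°)/CH3(60°) gauche 3.5; SH(120°)/CH2Cl(180°) gauche 4.3; NH2(240°)/CH2Cl(180°) gauche 3.8 → 15.0 kJ/mol.
CH3 at 120° (eclipsed): OH(0°)/H(0°) eclipsed 6.1; SH(120°)/CH3(120°) eclipsed 12.5; NH2(240°)/CH2Cl(240°) eclipsed 12.9 → 31.5 kJ/mol.
CH3 at 180° (staggered): OH(0°)/CH2Cl(300°) gauche 2.7; SH(120°)/CH3(180°) gauche 3.5; NH2(240°)/CH3(180°) gauche 3.9; NH2(240°)/CH2Cl(300°) gauche 3.8 → 13.9 kJ/mol.
CH3 at 240° (eclipsed): OH(0°)/CH2Cl(0°) eclipsed 10.8; SH(120°)/H(120°) eclipsed 6.8; NH2(240°)/CH3(240°) eclipsed 10.8 → 28.4 kJ/mol.
CH3 at 300° (staggered): OH(0°)/CH3(300°) gauche 3.4; OH(0°)/CH2Cl(60°) gauche 2.7; SH(120°)/CH2Cl(60°) gauche 4.3; NH2(240°)/CH3(300°) gauche 3.9 → 14.3 kJ/mol.
The maximum (31.5 kJ/mol) occurs with CH3 at 120°.

120°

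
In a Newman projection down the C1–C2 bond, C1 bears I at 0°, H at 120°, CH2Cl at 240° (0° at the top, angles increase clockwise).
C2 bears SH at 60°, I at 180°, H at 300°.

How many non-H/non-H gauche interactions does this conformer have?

2

Non-H gauche pairs: I(0°)/SH(60°); CH2Cl(240°)/I(180°) — 2 interactions.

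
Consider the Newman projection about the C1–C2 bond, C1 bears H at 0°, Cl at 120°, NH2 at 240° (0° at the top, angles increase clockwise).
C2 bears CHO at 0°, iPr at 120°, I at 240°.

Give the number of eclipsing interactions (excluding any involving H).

Non-H eclipsing pairs: Cl(120°)/iPr(120°); NH2(240°)/I(240°) — 2 interactions.

2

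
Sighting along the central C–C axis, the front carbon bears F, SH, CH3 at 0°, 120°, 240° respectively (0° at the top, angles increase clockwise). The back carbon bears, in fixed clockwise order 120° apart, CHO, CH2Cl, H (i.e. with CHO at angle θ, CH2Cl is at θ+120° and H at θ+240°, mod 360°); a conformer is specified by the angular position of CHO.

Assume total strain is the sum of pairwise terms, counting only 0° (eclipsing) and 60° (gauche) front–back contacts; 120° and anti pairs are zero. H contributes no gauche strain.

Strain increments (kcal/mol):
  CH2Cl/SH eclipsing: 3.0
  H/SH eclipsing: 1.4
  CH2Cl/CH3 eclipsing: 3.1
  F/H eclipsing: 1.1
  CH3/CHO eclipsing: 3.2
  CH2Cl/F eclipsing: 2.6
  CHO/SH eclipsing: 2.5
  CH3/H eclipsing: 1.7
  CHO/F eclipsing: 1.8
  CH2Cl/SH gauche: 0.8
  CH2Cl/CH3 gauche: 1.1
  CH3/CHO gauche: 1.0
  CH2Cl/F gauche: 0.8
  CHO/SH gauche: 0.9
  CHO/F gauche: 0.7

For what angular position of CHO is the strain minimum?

CHO at 0° (eclipsed): F–CHO eclipsed, SH–CH2Cl eclipsed, CH3–H eclipsed; 1.8 + 3.0 + 1.7 = 6.5 kcal/mol.
CHO at 60° (staggered): F–CHO gauche, SH–CHO gauche, SH–CH2Cl gauche, CH3–CH2Cl gauche; 0.7 + 0.9 + 0.8 + 1.1 = 3.5 kcal/mol.
CHO at 120° (eclipsed): F–H eclipsed, SH–CHO eclipsed, CH3–CH2Cl eclipsed; 1.1 + 2.5 + 3.1 = 6.7 kcal/mol.
CHO at 180° (staggered): F–CH2Cl gauche, SH–CHO gauche, CH3–CHO gauche, CH3–CH2Cl gauche; 0.8 + 0.9 + 1.0 + 1.1 = 3.8 kcal/mol.
CHO at 240° (eclipsed): F–CH2Cl eclipsed, SH–H eclipsed, CH3–CHO eclipsed; 2.6 + 1.4 + 3.2 = 7.2 kcal/mol.
CHO at 300° (staggered): F–CHO gauche, F–CH2Cl gauche, SH–CH2Cl gauche, CH3–CHO gauche; 0.7 + 0.8 + 0.8 + 1.0 = 3.3 kcal/mol.
The minimum (3.3 kcal/mol) occurs with CHO at 300°.

300°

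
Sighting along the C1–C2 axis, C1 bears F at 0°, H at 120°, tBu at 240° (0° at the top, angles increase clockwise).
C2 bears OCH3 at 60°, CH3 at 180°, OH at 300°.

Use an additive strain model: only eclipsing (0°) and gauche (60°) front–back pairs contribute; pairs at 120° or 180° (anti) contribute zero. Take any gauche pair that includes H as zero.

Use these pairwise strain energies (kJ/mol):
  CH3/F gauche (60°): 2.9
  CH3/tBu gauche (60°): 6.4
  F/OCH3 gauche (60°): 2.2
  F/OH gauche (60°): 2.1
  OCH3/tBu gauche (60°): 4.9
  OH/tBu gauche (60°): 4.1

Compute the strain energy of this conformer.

This conformer (staggered): F–OCH3 gauche, F–OH gauche, tBu–CH3 gauche, tBu–OH gauche; 2.2 + 2.1 + 6.4 + 4.1 = 14.8 kJ/mol.

14.8 kJ/mol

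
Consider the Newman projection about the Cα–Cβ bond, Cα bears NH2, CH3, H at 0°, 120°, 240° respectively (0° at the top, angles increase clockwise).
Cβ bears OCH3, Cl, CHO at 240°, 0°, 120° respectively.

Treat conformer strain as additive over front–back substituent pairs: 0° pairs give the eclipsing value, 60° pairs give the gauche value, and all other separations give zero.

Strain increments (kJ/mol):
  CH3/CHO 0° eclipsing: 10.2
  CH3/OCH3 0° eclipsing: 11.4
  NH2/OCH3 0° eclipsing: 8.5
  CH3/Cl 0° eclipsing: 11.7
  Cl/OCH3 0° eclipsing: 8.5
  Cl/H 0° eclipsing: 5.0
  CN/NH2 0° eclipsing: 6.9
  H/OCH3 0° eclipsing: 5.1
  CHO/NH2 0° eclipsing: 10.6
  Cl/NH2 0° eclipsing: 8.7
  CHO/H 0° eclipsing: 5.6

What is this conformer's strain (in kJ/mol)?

24.0 kJ/mol

This conformer (eclipsed): NH2–Cl eclipsed, CH3–CHO eclipsed, H–OCH3 eclipsed; 8.7 + 10.2 + 5.1 = 24.0 kJ/mol.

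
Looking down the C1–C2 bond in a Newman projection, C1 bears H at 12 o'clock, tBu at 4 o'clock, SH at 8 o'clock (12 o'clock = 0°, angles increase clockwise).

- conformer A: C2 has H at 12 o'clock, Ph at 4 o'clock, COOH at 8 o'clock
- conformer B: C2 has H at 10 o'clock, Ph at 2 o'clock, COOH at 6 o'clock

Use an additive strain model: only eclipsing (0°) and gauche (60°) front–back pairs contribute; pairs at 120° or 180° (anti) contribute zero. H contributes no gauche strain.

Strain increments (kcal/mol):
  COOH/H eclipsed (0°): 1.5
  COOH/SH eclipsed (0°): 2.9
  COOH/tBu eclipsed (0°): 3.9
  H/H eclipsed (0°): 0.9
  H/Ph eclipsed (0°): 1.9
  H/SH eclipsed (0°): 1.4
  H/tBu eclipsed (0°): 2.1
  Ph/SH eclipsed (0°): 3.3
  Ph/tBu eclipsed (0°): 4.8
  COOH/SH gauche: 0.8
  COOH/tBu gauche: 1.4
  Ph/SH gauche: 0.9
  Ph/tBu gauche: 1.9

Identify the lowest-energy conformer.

A (eclipsed): H–H eclipsed, tBu–Ph eclipsed, SH–COOH eclipsed; 0.9 + 4.8 + 2.9 = 8.6 kcal/mol.
B (staggered): tBu–Ph gauche, tBu–COOH gauche, SH–COOH gauche; 1.9 + 1.4 + 0.8 = 4.1 kcal/mol.
B has the lowest total (4.1 kcal/mol).

B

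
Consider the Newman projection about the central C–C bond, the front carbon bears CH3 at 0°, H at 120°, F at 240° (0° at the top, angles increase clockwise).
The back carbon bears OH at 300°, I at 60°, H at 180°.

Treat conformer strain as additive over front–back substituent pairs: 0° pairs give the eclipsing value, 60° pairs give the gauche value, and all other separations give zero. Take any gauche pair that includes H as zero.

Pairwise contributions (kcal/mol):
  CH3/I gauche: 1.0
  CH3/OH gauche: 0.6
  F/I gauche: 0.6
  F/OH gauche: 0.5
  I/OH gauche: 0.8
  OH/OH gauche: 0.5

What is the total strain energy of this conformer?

2.1 kcal/mol

This conformer (staggered): CH3(0°)/OH(300°) gauche 0.6; CH3(0°)/I(60°) gauche 1.0; F(240°)/OH(300°) gauche 0.5 → 2.1 kcal/mol.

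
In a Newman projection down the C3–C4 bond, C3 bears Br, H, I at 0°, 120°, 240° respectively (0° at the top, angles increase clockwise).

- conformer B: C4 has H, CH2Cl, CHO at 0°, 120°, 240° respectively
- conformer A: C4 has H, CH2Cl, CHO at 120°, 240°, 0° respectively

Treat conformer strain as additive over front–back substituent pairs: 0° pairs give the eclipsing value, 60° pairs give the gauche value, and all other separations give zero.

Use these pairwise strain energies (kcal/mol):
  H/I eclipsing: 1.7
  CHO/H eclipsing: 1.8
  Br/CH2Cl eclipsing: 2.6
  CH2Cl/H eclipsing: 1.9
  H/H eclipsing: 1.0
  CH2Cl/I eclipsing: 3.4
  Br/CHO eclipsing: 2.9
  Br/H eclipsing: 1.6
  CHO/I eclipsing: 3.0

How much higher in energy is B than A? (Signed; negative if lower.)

B is eclipsed. Br at 0° is eclipsed with H at 0° (1.6); H at 120° is eclipsed with CH2Cl at 120° (1.9); I at 240° is eclipsed with CHO at 240° (3.0). Total 6.5 kcal/mol.
A is eclipsed. Br at 0° is eclipsed with CHO at 0° (2.9); H at 120° is eclipsed with H at 120° (1.0); I at 240° is eclipsed with CH2Cl at 240° (3.4). Total 7.3 kcal/mol.
E(B) − E(A) = 6.5 − 7.3 = -0.8 kcal/mol.

-0.8 kcal/mol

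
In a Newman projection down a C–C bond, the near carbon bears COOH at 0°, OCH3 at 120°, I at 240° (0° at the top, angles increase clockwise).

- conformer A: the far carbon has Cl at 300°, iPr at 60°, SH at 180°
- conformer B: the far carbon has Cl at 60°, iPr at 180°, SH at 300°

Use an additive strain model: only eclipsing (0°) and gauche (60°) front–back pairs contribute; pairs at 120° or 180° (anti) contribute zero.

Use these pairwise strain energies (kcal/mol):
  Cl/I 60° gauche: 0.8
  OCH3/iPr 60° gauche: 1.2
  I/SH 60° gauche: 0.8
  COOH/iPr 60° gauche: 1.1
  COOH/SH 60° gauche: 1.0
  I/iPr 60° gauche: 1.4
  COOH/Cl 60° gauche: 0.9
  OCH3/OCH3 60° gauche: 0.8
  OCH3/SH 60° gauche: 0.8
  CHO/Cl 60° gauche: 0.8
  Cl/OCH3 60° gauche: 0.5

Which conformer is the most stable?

A (staggered): COOH–Cl gauche, COOH–iPr gauche, OCH3–iPr gauche, OCH3–SH gauche, I–Cl gauche, I–SH gauche; 0.9 + 1.1 + 1.2 + 0.8 + 0.8 + 0.8 = 5.6 kcal/mol.
B (staggered): COOH–Cl gauche, COOH–SH gauche, OCH3–Cl gauche, OCH3–iPr gauche, I–iPr gauche, I–SH gauche; 0.9 + 1.0 + 0.5 + 1.2 + 1.4 + 0.8 = 5.8 kcal/mol.
A has the lowest total (5.6 kcal/mol).

A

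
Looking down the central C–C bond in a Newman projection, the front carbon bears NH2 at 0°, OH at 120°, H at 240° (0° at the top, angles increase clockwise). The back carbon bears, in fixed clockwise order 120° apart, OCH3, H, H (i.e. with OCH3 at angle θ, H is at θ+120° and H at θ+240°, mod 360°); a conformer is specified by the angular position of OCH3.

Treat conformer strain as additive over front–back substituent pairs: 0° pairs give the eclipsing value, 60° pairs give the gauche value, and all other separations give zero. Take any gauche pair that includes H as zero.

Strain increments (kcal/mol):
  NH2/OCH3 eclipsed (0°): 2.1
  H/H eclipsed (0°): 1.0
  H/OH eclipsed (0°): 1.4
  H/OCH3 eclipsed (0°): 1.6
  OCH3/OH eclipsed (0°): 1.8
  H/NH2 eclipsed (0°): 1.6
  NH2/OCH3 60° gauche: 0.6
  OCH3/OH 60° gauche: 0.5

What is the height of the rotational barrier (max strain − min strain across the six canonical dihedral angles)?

OCH3 at 0° is eclipsed. NH2 at 0° is eclipsed with OCH3 at 0° (2.1); OH at 120° is eclipsed with H at 120° (1.4); H at 240° is eclipsed with H at 240° (1.0). Total 4.5 kcal/mol.
OCH3 at 60° is staggered. NH2 at 0° is gauche with OCH3 at 60° (0.6); OH at 120° is gauche with OCH3 at 60° (0.5). Total 1.1 kcal/mol.
OCH3 at 120° is eclipsed. NH2 at 0° is eclipsed with H at 0° (1.6); OH at 120° is eclipsed with OCH3 at 120° (1.8); H at 240° is eclipsed with H at 240° (1.0). Total 4.4 kcal/mol.
OCH3 at 180° is staggered. OH at 120° is gauche with OCH3 at 180° (0.5). Total 0.5 kcal/mol.
OCH3 at 240° is eclipsed. NH2 at 0° is eclipsed with H at 0° (1.6); OH at 120° is eclipsed with H at 120° (1.4); H at 240° is eclipsed with OCH3 at 240° (1.6). Total 4.6 kcal/mol.
OCH3 at 300° is staggered. NH2 at 0° is gauche with OCH3 at 300° (0.6). Total 0.6 kcal/mol.
Max at 240° (4.6 kcal/mol), min at 180° (0.5 kcal/mol); barrier = 4.1 kcal/mol.

4.1 kcal/mol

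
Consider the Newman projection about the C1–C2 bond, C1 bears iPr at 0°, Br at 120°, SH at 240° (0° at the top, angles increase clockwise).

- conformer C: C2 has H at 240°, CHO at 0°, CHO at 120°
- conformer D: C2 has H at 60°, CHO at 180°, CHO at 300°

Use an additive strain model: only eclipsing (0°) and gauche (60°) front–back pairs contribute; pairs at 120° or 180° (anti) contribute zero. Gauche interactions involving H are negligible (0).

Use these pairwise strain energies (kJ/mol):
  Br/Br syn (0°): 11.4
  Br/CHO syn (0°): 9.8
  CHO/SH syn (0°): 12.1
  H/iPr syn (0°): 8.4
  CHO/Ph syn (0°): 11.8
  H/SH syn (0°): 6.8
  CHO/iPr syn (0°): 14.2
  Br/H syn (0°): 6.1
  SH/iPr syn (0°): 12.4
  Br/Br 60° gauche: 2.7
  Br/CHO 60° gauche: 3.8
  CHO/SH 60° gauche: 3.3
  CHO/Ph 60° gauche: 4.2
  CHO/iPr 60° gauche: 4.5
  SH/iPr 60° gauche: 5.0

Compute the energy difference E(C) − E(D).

C (eclipsed): iPr(0°)/CHO(0°) eclipsed 14.2; Br(120°)/CHO(120°) eclipsed 9.8; SH(240°)/H(240°) eclipsed 6.8 → 30.8 kJ/mol.
D (staggered): iPr(0°)/CHO(300°) gauche 4.5; Br(120°)/CHO(180°) gauche 3.8; SH(240°)/CHO(180°) gauche 3.3; SH(240°)/CHO(300°) gauche 3.3 → 14.9 kJ/mol.
E(C) − E(D) = 30.8 − 14.9 = +15.9 kJ/mol.

+15.9 kJ/mol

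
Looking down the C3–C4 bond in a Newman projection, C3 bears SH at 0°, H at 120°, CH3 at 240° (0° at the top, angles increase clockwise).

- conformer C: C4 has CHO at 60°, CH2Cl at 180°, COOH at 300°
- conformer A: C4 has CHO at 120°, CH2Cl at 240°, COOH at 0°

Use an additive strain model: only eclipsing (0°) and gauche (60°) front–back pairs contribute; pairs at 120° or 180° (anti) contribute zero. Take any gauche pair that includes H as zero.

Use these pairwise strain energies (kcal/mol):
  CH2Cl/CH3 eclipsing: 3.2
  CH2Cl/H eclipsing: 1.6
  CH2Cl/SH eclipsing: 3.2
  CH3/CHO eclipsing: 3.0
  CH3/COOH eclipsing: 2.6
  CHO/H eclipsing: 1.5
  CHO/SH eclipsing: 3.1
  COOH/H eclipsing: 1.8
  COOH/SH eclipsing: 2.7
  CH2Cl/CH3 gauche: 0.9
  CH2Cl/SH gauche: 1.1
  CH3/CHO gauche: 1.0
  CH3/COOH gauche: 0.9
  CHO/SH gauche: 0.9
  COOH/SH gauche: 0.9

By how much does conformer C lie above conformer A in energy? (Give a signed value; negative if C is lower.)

C (staggered): SH(0°)/CHO(60°) gauche 0.9; SH(0°)/COOH(300°) gauche 0.9; CH3(240°)/CH2Cl(180°) gauche 0.9; CH3(240°)/COOH(300°) gauche 0.9 → 3.6 kcal/mol.
A (eclipsed): SH(0°)/COOH(0°) eclipsed 2.7; H(120°)/CHO(120°) eclipsed 1.5; CH3(240°)/CH2Cl(240°) eclipsed 3.2 → 7.4 kcal/mol.
E(C) − E(A) = 3.6 − 7.4 = -3.8 kcal/mol.

-3.8 kcal/mol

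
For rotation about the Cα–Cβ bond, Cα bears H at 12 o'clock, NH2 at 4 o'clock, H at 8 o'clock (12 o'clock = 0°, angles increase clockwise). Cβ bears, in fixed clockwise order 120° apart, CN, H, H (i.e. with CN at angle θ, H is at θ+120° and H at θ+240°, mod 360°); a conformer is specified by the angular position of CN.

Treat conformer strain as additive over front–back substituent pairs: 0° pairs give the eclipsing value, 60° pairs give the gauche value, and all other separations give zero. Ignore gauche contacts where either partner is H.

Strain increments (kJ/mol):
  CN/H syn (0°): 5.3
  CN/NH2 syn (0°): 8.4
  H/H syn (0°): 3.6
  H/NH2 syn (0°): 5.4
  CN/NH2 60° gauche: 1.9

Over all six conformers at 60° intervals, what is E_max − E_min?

15.6 kJ/mol

CN at 0° (eclipsed): H(0°)/CN(0°) eclipsed 5.3; NH2(120°)/H(120°) eclipsed 5.4; H(240°)/H(240°) eclipsed 3.6 → 14.3 kJ/mol.
CN at 60° (staggered): NH2(120°)/CN(60°) gauche 1.9 → 1.9 kJ/mol.
CN at 120° (eclipsed): H(0°)/H(0°) eclipsed 3.6; NH2(120°)/CN(120°) eclipsed 8.4; H(240°)/H(240°) eclipsed 3.6 → 15.6 kJ/mol.
CN at 180° (staggered): NH2(120°)/CN(180°) gauche 1.9 → 1.9 kJ/mol.
CN at 240° (eclipsed): H(0°)/H(0°) eclipsed 3.6; NH2(120°)/H(120°) eclipsed 5.4; H(240°)/CN(240°) eclipsed 5.3 → 14.3 kJ/mol.
CN at 300° (staggered): no non-H gauche contacts → 0.0 kJ/mol.
Max at 120° (15.6 kJ/mol), min at 300° (0.0 kJ/mol); barrier = 15.6 kJ/mol.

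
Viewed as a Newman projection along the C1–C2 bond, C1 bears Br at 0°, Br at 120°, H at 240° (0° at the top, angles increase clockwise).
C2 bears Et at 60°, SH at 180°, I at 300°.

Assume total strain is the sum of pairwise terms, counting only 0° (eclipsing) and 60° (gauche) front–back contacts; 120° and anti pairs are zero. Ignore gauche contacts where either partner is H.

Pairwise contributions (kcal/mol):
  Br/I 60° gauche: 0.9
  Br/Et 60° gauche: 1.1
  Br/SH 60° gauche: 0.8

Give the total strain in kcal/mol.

3.9 kcal/mol

This conformer (staggered): Br(0°)/Et(60°) gauche 1.1; Br(0°)/I(300°) gauche 0.9; Br(120°)/Et(60°) gauche 1.1; Br(120°)/SH(180°) gauche 0.8 → 3.9 kcal/mol.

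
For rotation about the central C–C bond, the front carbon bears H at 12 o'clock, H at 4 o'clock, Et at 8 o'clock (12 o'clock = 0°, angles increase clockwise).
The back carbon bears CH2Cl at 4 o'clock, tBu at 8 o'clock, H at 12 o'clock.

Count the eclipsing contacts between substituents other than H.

Non-H eclipsing pairs: Et(240°)/tBu(240°) — 1 interaction.

1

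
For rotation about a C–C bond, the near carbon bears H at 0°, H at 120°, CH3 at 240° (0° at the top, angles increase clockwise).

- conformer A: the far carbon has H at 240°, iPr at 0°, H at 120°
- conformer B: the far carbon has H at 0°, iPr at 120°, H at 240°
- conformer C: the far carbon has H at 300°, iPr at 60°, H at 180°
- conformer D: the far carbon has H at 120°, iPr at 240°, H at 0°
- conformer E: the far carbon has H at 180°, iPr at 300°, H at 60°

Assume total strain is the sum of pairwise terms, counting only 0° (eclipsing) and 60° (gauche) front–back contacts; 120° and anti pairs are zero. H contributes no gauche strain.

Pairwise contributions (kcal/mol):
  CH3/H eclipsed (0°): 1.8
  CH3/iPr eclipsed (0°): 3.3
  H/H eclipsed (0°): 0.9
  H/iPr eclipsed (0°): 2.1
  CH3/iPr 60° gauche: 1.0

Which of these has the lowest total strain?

A (eclipsed): H(0°)/iPr(0°) eclipsed 2.1; H(120°)/H(120°) eclipsed 0.9; CH3(240°)/H(240°) eclipsed 1.8 → 4.8 kcal/mol.
B (eclipsed): H(0°)/H(0°) eclipsed 0.9; H(120°)/iPr(120°) eclipsed 2.1; CH3(240°)/H(240°) eclipsed 1.8 → 4.8 kcal/mol.
C (staggered): no non-H gauche contacts → 0.0 kcal/mol.
D (eclipsed): H(0°)/H(0°) eclipsed 0.9; H(120°)/H(120°) eclipsed 0.9; CH3(240°)/iPr(240°) eclipsed 3.3 → 5.1 kcal/mol.
E (staggered): CH3(240°)/iPr(300°) gauche 1.0 → 1.0 kcal/mol.
C has the lowest total (0.0 kcal/mol).

C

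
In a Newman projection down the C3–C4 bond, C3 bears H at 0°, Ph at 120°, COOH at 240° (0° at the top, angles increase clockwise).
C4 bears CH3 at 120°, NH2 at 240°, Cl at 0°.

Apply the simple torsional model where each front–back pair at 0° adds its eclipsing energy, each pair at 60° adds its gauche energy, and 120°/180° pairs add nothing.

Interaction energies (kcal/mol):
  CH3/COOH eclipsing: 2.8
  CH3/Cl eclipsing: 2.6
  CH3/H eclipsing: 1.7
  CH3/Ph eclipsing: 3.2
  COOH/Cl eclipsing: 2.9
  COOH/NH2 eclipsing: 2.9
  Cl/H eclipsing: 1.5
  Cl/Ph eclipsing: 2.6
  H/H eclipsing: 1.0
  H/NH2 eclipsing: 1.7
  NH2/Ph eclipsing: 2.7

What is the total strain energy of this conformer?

7.6 kcal/mol

This conformer is eclipsed. H at 0° is eclipsed with Cl at 0° (1.5); Ph at 120° is eclipsed with CH3 at 120° (3.2); COOH at 240° is eclipsed with NH2 at 240° (2.9). Total 7.6 kcal/mol.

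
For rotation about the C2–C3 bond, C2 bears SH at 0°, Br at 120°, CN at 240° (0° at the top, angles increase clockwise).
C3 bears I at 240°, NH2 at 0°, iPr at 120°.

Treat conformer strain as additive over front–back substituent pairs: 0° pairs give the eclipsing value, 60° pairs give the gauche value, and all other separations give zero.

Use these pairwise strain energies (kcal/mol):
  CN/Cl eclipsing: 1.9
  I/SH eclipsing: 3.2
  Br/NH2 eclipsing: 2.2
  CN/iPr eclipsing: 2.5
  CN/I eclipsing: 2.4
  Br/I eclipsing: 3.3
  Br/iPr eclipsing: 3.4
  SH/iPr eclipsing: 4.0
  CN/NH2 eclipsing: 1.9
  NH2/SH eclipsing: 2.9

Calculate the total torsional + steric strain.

This conformer (eclipsed): SH–NH2 eclipsed, Br–iPr eclipsed, CN–I eclipsed; 2.9 + 3.4 + 2.4 = 8.7 kcal/mol.

8.7 kcal/mol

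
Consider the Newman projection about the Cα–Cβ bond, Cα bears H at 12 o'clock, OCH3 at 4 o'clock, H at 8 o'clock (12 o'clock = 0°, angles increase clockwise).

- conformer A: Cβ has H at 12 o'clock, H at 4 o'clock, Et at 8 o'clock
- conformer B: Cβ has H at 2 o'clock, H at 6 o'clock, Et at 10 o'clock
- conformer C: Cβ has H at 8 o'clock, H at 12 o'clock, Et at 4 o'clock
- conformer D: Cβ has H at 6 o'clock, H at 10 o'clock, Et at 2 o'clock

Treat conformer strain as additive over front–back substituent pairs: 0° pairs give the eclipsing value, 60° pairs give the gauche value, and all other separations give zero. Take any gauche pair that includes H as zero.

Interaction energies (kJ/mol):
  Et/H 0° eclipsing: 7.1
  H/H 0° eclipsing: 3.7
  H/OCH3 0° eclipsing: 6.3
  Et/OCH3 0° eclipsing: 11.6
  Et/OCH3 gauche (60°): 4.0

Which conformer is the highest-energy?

C

A is eclipsed. H at 0° is eclipsed with H at 0° (3.7); OCH3 at 120° is eclipsed with H at 120° (6.3); H at 240° is eclipsed with Et at 240° (7.1). Total 17.1 kJ/mol.
B (staggered): no non-H gauche contacts → 0.0 kJ/mol.
C is eclipsed. H at 0° is eclipsed with H at 0° (3.7); OCH3 at 120° is eclipsed with Et at 120° (11.6); H at 240° is eclipsed with H at 240° (3.7). Total 19.0 kJ/mol.
D is staggered. OCH3 at 120° is gauche with Et at 60° (4.0). Total 4.0 kJ/mol.
C has the highest total (19.0 kJ/mol).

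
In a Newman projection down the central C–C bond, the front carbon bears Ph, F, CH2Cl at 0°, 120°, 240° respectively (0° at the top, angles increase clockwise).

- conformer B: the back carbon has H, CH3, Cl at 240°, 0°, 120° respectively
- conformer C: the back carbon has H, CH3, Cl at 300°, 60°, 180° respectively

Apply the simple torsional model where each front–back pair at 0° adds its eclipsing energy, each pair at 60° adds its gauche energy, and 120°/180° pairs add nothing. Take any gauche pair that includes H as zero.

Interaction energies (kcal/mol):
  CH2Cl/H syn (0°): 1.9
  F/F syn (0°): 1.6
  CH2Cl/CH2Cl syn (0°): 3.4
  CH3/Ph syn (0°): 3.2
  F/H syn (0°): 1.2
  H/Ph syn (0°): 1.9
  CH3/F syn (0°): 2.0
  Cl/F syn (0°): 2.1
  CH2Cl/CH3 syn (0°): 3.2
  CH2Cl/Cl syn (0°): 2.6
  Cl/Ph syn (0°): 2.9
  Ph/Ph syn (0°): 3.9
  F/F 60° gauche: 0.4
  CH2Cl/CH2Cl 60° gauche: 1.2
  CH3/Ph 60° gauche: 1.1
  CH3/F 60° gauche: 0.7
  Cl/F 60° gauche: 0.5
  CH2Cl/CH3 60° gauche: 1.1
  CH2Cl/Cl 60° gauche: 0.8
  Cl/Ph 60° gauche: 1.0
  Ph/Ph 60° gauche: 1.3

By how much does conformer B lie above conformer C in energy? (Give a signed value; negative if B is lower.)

+4.1 kcal/mol

B (eclipsed): Ph–CH3 eclipsed, F–Cl eclipsed, CH2Cl–H eclipsed; 3.2 + 2.1 + 1.9 = 7.2 kcal/mol.
C (staggered): Ph–CH3 gauche, F–CH3 gauche, F–Cl gauche, CH2Cl–Cl gauche; 1.1 + 0.7 + 0.5 + 0.8 = 3.1 kcal/mol.
E(B) − E(C) = 7.2 − 3.1 = +4.1 kcal/mol.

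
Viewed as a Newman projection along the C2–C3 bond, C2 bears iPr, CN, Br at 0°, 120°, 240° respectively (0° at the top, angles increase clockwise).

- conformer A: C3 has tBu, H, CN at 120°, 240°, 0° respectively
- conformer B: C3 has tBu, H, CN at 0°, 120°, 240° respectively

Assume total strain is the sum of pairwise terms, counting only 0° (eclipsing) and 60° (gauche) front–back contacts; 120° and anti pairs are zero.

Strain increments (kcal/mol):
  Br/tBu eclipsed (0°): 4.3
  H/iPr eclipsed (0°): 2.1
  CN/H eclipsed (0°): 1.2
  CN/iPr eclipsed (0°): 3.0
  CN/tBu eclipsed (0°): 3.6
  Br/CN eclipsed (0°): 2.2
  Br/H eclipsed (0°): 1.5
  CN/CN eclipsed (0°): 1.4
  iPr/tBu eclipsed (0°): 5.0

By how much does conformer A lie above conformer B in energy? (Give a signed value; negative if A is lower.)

-0.3 kcal/mol

A (eclipsed): iPr(0°)/CN(0°) eclipsed 3.0; CN(120°)/tBu(120°) eclipsed 3.6; Br(240°)/H(240°) eclipsed 1.5 → 8.1 kcal/mol.
B (eclipsed): iPr(0°)/tBu(0°) eclipsed 5.0; CN(120°)/H(120°) eclipsed 1.2; Br(240°)/CN(240°) eclipsed 2.2 → 8.4 kcal/mol.
E(A) − E(B) = 8.1 − 8.4 = -0.3 kcal/mol.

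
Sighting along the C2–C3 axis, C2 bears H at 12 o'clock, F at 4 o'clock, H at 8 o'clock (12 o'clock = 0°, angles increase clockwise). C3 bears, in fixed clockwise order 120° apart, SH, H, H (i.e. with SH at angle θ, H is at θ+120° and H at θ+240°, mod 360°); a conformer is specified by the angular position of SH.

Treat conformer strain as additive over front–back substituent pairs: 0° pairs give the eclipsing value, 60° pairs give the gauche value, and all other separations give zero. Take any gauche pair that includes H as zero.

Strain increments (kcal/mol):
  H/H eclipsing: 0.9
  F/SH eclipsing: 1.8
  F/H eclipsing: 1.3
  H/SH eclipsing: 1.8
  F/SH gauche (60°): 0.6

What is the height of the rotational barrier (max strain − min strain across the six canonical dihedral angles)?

SH at 0° is eclipsed. H at 0° is eclipsed with SH at 0° (1.8); F at 120° is eclipsed with H at 120° (1.3); H at 240° is eclipsed with H at 240° (0.9). Total 4.0 kcal/mol.
SH at 60° is staggered. F at 120° is gauche with SH at 60° (0.6). Total 0.6 kcal/mol.
SH at 120° is eclipsed. H at 0° is eclipsed with H at 0° (0.9); F at 120° is eclipsed with SH at 120° (1.8); H at 240° is eclipsed with H at 240° (0.9). Total 3.6 kcal/mol.
SH at 180° is staggered. F at 120° is gauche with SH at 180° (0.6). Total 0.6 kcal/mol.
SH at 240° is eclipsed. H at 0° is eclipsed with H at 0° (0.9); F at 120° is eclipsed with H at 120° (1.3); H at 240° is eclipsed with SH at 240° (1.8). Total 4.0 kcal/mol.
SH at 300° (staggered): no non-H gauche contacts → 0.0 kcal/mol.
Max at 0° (4.0 kcal/mol), min at 300° (0.0 kcal/mol); barrier = 4.0 kcal/mol.

4.0 kcal/mol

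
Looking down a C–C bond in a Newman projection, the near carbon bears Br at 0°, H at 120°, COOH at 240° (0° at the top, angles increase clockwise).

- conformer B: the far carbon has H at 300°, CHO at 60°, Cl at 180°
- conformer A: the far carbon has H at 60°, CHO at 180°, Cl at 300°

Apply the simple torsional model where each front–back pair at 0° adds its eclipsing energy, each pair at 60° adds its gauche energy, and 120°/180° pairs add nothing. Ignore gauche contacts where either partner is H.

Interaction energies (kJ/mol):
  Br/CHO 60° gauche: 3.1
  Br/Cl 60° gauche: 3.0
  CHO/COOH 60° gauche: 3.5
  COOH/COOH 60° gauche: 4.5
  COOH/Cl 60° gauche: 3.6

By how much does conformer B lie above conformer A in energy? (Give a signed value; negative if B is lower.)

B (staggered): Br–CHO gauche, COOH–Cl gauche; 3.1 + 3.6 = 6.7 kJ/mol.
A (staggered): Br–Cl gauche, COOH–CHO gauche, COOH–Cl gauche; 3.0 + 3.5 + 3.6 = 10.1 kJ/mol.
E(B) − E(A) = 6.7 − 10.1 = -3.4 kJ/mol.

-3.4 kJ/mol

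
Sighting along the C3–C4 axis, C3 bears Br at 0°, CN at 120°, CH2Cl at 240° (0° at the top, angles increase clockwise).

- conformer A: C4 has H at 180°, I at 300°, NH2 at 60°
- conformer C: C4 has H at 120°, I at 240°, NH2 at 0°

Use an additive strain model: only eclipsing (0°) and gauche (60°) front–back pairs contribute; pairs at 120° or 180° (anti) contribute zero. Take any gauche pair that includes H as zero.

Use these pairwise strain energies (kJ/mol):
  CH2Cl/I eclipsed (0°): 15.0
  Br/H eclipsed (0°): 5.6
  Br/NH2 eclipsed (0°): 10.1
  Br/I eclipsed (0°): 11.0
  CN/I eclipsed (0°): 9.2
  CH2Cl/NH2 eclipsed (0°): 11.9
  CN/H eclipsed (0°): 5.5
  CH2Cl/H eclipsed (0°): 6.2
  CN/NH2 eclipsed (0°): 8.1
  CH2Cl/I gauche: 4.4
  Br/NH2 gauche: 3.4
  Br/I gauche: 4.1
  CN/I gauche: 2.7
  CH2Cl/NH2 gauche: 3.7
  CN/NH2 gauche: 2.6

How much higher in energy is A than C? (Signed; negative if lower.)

-16.1 kJ/mol

A (staggered): Br(0°)/I(300°) gauche 4.1; Br(0°)/NH2(60°) gauche 3.4; CN(120°)/NH2(60°) gauche 2.6; CH2Cl(240°)/I(300°) gauche 4.4 → 14.5 kJ/mol.
C (eclipsed): Br(0°)/NH2(0°) eclipsed 10.1; CN(120°)/H(120°) eclipsed 5.5; CH2Cl(240°)/I(240°) eclipsed 15.0 → 30.6 kJ/mol.
E(A) − E(C) = 14.5 − 30.6 = -16.1 kJ/mol.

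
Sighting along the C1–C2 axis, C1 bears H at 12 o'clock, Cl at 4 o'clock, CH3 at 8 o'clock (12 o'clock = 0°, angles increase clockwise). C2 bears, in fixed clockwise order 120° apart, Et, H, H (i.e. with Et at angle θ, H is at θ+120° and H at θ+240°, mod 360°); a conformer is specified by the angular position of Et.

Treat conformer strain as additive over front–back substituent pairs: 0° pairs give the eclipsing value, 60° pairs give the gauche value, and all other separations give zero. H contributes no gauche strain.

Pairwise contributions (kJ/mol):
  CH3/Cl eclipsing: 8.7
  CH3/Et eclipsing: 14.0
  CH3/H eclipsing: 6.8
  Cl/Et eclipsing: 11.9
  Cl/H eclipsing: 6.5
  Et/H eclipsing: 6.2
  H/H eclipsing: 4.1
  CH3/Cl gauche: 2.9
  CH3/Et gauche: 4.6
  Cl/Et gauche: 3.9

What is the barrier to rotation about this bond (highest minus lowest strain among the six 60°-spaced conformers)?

20.7 kJ/mol

Et at 0° (eclipsed): H(0°)/Et(0°) eclipsed 6.2; Cl(120°)/H(120°) eclipsed 6.5; CH3(240°)/H(240°) eclipsed 6.8 → 19.5 kJ/mol.
Et at 60° (staggered): Cl(120°)/Et(60°) gauche 3.9 → 3.9 kJ/mol.
Et at 120° (eclipsed): H(0°)/H(0°) eclipsed 4.1; Cl(120°)/Et(120°) eclipsed 11.9; CH3(240°)/H(240°) eclipsed 6.8 → 22.8 kJ/mol.
Et at 180° (staggered): Cl(120°)/Et(180°) gauche 3.9; CH3(240°)/Et(180°) gauche 4.6 → 8.5 kJ/mol.
Et at 240° (eclipsed): H(0°)/H(0°) eclipsed 4.1; Cl(120°)/H(120°) eclipsed 6.5; CH3(240°)/Et(240°) eclipsed 14.0 → 24.6 kJ/mol.
Et at 300° (staggered): CH3(240°)/Et(300°) gauche 4.6 → 4.6 kJ/mol.
Max at 240° (24.6 kJ/mol), min at 60° (3.9 kJ/mol); barrier = 20.7 kJ/mol.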